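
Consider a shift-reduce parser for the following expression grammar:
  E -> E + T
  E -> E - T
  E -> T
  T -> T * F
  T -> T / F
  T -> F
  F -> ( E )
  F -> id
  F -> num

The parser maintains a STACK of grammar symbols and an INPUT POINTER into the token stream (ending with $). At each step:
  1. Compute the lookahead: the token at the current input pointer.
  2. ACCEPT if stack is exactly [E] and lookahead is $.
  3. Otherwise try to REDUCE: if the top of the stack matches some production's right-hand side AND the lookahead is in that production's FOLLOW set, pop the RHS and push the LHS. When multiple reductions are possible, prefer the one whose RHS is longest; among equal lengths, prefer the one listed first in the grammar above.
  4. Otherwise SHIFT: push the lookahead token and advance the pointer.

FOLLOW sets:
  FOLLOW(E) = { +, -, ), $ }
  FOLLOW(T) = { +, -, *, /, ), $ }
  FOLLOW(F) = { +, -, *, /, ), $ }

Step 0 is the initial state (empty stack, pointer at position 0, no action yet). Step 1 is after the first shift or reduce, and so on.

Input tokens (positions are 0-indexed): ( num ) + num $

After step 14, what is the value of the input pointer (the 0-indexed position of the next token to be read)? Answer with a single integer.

Step 1: shift (. Stack=[(] ptr=1 lookahead=num remaining=[num ) + num $]
Step 2: shift num. Stack=[( num] ptr=2 lookahead=) remaining=[) + num $]
Step 3: reduce F->num. Stack=[( F] ptr=2 lookahead=) remaining=[) + num $]
Step 4: reduce T->F. Stack=[( T] ptr=2 lookahead=) remaining=[) + num $]
Step 5: reduce E->T. Stack=[( E] ptr=2 lookahead=) remaining=[) + num $]
Step 6: shift ). Stack=[( E )] ptr=3 lookahead=+ remaining=[+ num $]
Step 7: reduce F->( E ). Stack=[F] ptr=3 lookahead=+ remaining=[+ num $]
Step 8: reduce T->F. Stack=[T] ptr=3 lookahead=+ remaining=[+ num $]
Step 9: reduce E->T. Stack=[E] ptr=3 lookahead=+ remaining=[+ num $]
Step 10: shift +. Stack=[E +] ptr=4 lookahead=num remaining=[num $]
Step 11: shift num. Stack=[E + num] ptr=5 lookahead=$ remaining=[$]
Step 12: reduce F->num. Stack=[E + F] ptr=5 lookahead=$ remaining=[$]
Step 13: reduce T->F. Stack=[E + T] ptr=5 lookahead=$ remaining=[$]
Step 14: reduce E->E + T. Stack=[E] ptr=5 lookahead=$ remaining=[$]

Answer: 5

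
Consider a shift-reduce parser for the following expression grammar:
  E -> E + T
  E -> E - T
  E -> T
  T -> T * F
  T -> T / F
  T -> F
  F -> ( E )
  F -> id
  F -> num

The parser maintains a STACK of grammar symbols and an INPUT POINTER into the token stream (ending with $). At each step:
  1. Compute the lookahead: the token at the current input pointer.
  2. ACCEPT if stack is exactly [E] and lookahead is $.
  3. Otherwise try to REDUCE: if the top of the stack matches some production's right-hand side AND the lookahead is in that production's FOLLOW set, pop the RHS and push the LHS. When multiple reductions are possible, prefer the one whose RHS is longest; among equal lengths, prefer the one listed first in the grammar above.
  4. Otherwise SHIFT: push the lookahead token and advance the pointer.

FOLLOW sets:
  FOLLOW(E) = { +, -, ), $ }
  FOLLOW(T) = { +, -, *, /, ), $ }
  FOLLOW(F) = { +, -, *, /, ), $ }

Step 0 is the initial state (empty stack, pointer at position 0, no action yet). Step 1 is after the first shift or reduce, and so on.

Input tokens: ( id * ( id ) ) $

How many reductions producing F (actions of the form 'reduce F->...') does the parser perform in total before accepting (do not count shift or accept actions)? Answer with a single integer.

Step 1: shift (. Stack=[(] ptr=1 lookahead=id remaining=[id * ( id ) ) $]
Step 2: shift id. Stack=[( id] ptr=2 lookahead=* remaining=[* ( id ) ) $]
Step 3: reduce F->id. Stack=[( F] ptr=2 lookahead=* remaining=[* ( id ) ) $]
Step 4: reduce T->F. Stack=[( T] ptr=2 lookahead=* remaining=[* ( id ) ) $]
Step 5: shift *. Stack=[( T *] ptr=3 lookahead=( remaining=[( id ) ) $]
Step 6: shift (. Stack=[( T * (] ptr=4 lookahead=id remaining=[id ) ) $]
Step 7: shift id. Stack=[( T * ( id] ptr=5 lookahead=) remaining=[) ) $]
Step 8: reduce F->id. Stack=[( T * ( F] ptr=5 lookahead=) remaining=[) ) $]
Step 9: reduce T->F. Stack=[( T * ( T] ptr=5 lookahead=) remaining=[) ) $]
Step 10: reduce E->T. Stack=[( T * ( E] ptr=5 lookahead=) remaining=[) ) $]
Step 11: shift ). Stack=[( T * ( E )] ptr=6 lookahead=) remaining=[) $]
Step 12: reduce F->( E ). Stack=[( T * F] ptr=6 lookahead=) remaining=[) $]
Step 13: reduce T->T * F. Stack=[( T] ptr=6 lookahead=) remaining=[) $]
Step 14: reduce E->T. Stack=[( E] ptr=6 lookahead=) remaining=[) $]
Step 15: shift ). Stack=[( E )] ptr=7 lookahead=$ remaining=[$]
Step 16: reduce F->( E ). Stack=[F] ptr=7 lookahead=$ remaining=[$]
Step 17: reduce T->F. Stack=[T] ptr=7 lookahead=$ remaining=[$]
Step 18: reduce E->T. Stack=[E] ptr=7 lookahead=$ remaining=[$]
Step 19: accept. Stack=[E] ptr=7 lookahead=$ remaining=[$]

Answer: 4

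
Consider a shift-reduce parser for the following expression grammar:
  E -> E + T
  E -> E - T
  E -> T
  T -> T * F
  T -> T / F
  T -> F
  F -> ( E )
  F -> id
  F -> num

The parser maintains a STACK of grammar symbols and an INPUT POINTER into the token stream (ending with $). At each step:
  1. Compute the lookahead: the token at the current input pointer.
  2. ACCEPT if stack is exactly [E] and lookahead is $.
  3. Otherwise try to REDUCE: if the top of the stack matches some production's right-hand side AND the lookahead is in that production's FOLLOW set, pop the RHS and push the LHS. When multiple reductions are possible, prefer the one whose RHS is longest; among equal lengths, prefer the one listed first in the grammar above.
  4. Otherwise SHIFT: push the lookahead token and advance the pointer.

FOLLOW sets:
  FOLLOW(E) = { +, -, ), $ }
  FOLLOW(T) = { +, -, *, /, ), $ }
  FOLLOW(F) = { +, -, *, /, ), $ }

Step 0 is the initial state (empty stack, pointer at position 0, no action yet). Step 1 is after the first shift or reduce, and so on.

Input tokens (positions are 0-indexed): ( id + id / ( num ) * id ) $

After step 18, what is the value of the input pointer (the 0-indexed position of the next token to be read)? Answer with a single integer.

Answer: 8

Derivation:
Step 1: shift (. Stack=[(] ptr=1 lookahead=id remaining=[id + id / ( num ) * id ) $]
Step 2: shift id. Stack=[( id] ptr=2 lookahead=+ remaining=[+ id / ( num ) * id ) $]
Step 3: reduce F->id. Stack=[( F] ptr=2 lookahead=+ remaining=[+ id / ( num ) * id ) $]
Step 4: reduce T->F. Stack=[( T] ptr=2 lookahead=+ remaining=[+ id / ( num ) * id ) $]
Step 5: reduce E->T. Stack=[( E] ptr=2 lookahead=+ remaining=[+ id / ( num ) * id ) $]
Step 6: shift +. Stack=[( E +] ptr=3 lookahead=id remaining=[id / ( num ) * id ) $]
Step 7: shift id. Stack=[( E + id] ptr=4 lookahead=/ remaining=[/ ( num ) * id ) $]
Step 8: reduce F->id. Stack=[( E + F] ptr=4 lookahead=/ remaining=[/ ( num ) * id ) $]
Step 9: reduce T->F. Stack=[( E + T] ptr=4 lookahead=/ remaining=[/ ( num ) * id ) $]
Step 10: shift /. Stack=[( E + T /] ptr=5 lookahead=( remaining=[( num ) * id ) $]
Step 11: shift (. Stack=[( E + T / (] ptr=6 lookahead=num remaining=[num ) * id ) $]
Step 12: shift num. Stack=[( E + T / ( num] ptr=7 lookahead=) remaining=[) * id ) $]
Step 13: reduce F->num. Stack=[( E + T / ( F] ptr=7 lookahead=) remaining=[) * id ) $]
Step 14: reduce T->F. Stack=[( E + T / ( T] ptr=7 lookahead=) remaining=[) * id ) $]
Step 15: reduce E->T. Stack=[( E + T / ( E] ptr=7 lookahead=) remaining=[) * id ) $]
Step 16: shift ). Stack=[( E + T / ( E )] ptr=8 lookahead=* remaining=[* id ) $]
Step 17: reduce F->( E ). Stack=[( E + T / F] ptr=8 lookahead=* remaining=[* id ) $]
Step 18: reduce T->T / F. Stack=[( E + T] ptr=8 lookahead=* remaining=[* id ) $]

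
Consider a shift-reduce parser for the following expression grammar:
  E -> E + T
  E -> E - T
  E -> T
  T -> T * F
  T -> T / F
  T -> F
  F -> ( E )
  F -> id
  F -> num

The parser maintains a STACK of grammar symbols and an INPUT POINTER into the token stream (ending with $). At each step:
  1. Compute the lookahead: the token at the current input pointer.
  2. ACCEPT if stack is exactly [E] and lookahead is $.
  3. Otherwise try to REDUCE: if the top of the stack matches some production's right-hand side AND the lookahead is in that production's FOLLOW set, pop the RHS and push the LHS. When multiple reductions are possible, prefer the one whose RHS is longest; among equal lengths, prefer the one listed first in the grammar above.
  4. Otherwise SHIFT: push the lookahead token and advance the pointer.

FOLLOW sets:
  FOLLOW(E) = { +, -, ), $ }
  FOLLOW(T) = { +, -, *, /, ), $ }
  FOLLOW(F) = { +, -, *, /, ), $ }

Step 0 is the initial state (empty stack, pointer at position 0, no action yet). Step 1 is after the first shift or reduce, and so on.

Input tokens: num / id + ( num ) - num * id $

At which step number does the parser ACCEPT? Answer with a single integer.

Answer: 28

Derivation:
Step 1: shift num. Stack=[num] ptr=1 lookahead=/ remaining=[/ id + ( num ) - num * id $]
Step 2: reduce F->num. Stack=[F] ptr=1 lookahead=/ remaining=[/ id + ( num ) - num * id $]
Step 3: reduce T->F. Stack=[T] ptr=1 lookahead=/ remaining=[/ id + ( num ) - num * id $]
Step 4: shift /. Stack=[T /] ptr=2 lookahead=id remaining=[id + ( num ) - num * id $]
Step 5: shift id. Stack=[T / id] ptr=3 lookahead=+ remaining=[+ ( num ) - num * id $]
Step 6: reduce F->id. Stack=[T / F] ptr=3 lookahead=+ remaining=[+ ( num ) - num * id $]
Step 7: reduce T->T / F. Stack=[T] ptr=3 lookahead=+ remaining=[+ ( num ) - num * id $]
Step 8: reduce E->T. Stack=[E] ptr=3 lookahead=+ remaining=[+ ( num ) - num * id $]
Step 9: shift +. Stack=[E +] ptr=4 lookahead=( remaining=[( num ) - num * id $]
Step 10: shift (. Stack=[E + (] ptr=5 lookahead=num remaining=[num ) - num * id $]
Step 11: shift num. Stack=[E + ( num] ptr=6 lookahead=) remaining=[) - num * id $]
Step 12: reduce F->num. Stack=[E + ( F] ptr=6 lookahead=) remaining=[) - num * id $]
Step 13: reduce T->F. Stack=[E + ( T] ptr=6 lookahead=) remaining=[) - num * id $]
Step 14: reduce E->T. Stack=[E + ( E] ptr=6 lookahead=) remaining=[) - num * id $]
Step 15: shift ). Stack=[E + ( E )] ptr=7 lookahead=- remaining=[- num * id $]
Step 16: reduce F->( E ). Stack=[E + F] ptr=7 lookahead=- remaining=[- num * id $]
Step 17: reduce T->F. Stack=[E + T] ptr=7 lookahead=- remaining=[- num * id $]
Step 18: reduce E->E + T. Stack=[E] ptr=7 lookahead=- remaining=[- num * id $]
Step 19: shift -. Stack=[E -] ptr=8 lookahead=num remaining=[num * id $]
Step 20: shift num. Stack=[E - num] ptr=9 lookahead=* remaining=[* id $]
Step 21: reduce F->num. Stack=[E - F] ptr=9 lookahead=* remaining=[* id $]
Step 22: reduce T->F. Stack=[E - T] ptr=9 lookahead=* remaining=[* id $]
Step 23: shift *. Stack=[E - T *] ptr=10 lookahead=id remaining=[id $]
Step 24: shift id. Stack=[E - T * id] ptr=11 lookahead=$ remaining=[$]
Step 25: reduce F->id. Stack=[E - T * F] ptr=11 lookahead=$ remaining=[$]
Step 26: reduce T->T * F. Stack=[E - T] ptr=11 lookahead=$ remaining=[$]
Step 27: reduce E->E - T. Stack=[E] ptr=11 lookahead=$ remaining=[$]
Step 28: accept. Stack=[E] ptr=11 lookahead=$ remaining=[$]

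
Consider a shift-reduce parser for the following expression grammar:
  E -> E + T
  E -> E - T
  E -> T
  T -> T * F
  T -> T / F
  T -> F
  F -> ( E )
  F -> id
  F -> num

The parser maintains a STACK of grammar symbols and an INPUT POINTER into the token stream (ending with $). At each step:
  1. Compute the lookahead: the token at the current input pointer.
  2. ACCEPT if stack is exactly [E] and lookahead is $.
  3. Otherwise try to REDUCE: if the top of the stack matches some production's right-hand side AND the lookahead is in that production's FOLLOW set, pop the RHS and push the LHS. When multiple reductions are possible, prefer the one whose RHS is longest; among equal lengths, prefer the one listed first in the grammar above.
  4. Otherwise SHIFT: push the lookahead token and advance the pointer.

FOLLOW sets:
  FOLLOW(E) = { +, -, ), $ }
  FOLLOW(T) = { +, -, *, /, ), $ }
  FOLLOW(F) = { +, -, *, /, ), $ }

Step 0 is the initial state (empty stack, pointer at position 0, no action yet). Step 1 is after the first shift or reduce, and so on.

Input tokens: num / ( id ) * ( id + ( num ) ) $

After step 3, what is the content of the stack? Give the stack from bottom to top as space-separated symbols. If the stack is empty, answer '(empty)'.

Step 1: shift num. Stack=[num] ptr=1 lookahead=/ remaining=[/ ( id ) * ( id + ( num ) ) $]
Step 2: reduce F->num. Stack=[F] ptr=1 lookahead=/ remaining=[/ ( id ) * ( id + ( num ) ) $]
Step 3: reduce T->F. Stack=[T] ptr=1 lookahead=/ remaining=[/ ( id ) * ( id + ( num ) ) $]

Answer: T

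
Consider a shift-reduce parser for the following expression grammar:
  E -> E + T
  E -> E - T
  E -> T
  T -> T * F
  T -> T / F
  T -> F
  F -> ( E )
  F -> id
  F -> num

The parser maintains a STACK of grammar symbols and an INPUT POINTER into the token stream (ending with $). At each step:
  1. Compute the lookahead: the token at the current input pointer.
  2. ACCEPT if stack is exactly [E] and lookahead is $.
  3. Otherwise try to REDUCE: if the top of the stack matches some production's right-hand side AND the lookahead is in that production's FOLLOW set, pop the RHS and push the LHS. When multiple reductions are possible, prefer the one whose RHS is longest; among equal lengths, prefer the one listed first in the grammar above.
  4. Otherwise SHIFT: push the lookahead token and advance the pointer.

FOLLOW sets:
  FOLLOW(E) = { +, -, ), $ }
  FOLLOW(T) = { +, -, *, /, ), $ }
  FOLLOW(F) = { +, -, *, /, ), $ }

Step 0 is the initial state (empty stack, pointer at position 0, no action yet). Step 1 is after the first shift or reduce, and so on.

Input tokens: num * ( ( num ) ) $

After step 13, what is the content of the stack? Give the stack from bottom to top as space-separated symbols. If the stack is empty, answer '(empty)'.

Step 1: shift num. Stack=[num] ptr=1 lookahead=* remaining=[* ( ( num ) ) $]
Step 2: reduce F->num. Stack=[F] ptr=1 lookahead=* remaining=[* ( ( num ) ) $]
Step 3: reduce T->F. Stack=[T] ptr=1 lookahead=* remaining=[* ( ( num ) ) $]
Step 4: shift *. Stack=[T *] ptr=2 lookahead=( remaining=[( ( num ) ) $]
Step 5: shift (. Stack=[T * (] ptr=3 lookahead=( remaining=[( num ) ) $]
Step 6: shift (. Stack=[T * ( (] ptr=4 lookahead=num remaining=[num ) ) $]
Step 7: shift num. Stack=[T * ( ( num] ptr=5 lookahead=) remaining=[) ) $]
Step 8: reduce F->num. Stack=[T * ( ( F] ptr=5 lookahead=) remaining=[) ) $]
Step 9: reduce T->F. Stack=[T * ( ( T] ptr=5 lookahead=) remaining=[) ) $]
Step 10: reduce E->T. Stack=[T * ( ( E] ptr=5 lookahead=) remaining=[) ) $]
Step 11: shift ). Stack=[T * ( ( E )] ptr=6 lookahead=) remaining=[) $]
Step 12: reduce F->( E ). Stack=[T * ( F] ptr=6 lookahead=) remaining=[) $]
Step 13: reduce T->F. Stack=[T * ( T] ptr=6 lookahead=) remaining=[) $]

Answer: T * ( T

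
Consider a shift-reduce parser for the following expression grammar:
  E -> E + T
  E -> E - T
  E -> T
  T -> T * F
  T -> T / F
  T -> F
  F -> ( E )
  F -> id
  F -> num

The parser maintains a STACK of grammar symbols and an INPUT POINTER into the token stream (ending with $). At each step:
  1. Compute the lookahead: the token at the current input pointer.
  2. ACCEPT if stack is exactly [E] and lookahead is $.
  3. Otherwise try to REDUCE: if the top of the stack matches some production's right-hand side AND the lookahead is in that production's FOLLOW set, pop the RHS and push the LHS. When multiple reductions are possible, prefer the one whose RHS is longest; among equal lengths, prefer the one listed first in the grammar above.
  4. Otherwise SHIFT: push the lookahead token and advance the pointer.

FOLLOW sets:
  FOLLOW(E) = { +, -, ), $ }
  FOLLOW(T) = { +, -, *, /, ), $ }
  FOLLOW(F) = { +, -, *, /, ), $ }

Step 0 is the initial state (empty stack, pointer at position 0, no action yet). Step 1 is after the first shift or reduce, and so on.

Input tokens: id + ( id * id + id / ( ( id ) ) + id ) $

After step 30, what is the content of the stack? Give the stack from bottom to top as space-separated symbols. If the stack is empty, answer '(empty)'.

Answer: E + ( E + T / ( E )

Derivation:
Step 1: shift id. Stack=[id] ptr=1 lookahead=+ remaining=[+ ( id * id + id / ( ( id ) ) + id ) $]
Step 2: reduce F->id. Stack=[F] ptr=1 lookahead=+ remaining=[+ ( id * id + id / ( ( id ) ) + id ) $]
Step 3: reduce T->F. Stack=[T] ptr=1 lookahead=+ remaining=[+ ( id * id + id / ( ( id ) ) + id ) $]
Step 4: reduce E->T. Stack=[E] ptr=1 lookahead=+ remaining=[+ ( id * id + id / ( ( id ) ) + id ) $]
Step 5: shift +. Stack=[E +] ptr=2 lookahead=( remaining=[( id * id + id / ( ( id ) ) + id ) $]
Step 6: shift (. Stack=[E + (] ptr=3 lookahead=id remaining=[id * id + id / ( ( id ) ) + id ) $]
Step 7: shift id. Stack=[E + ( id] ptr=4 lookahead=* remaining=[* id + id / ( ( id ) ) + id ) $]
Step 8: reduce F->id. Stack=[E + ( F] ptr=4 lookahead=* remaining=[* id + id / ( ( id ) ) + id ) $]
Step 9: reduce T->F. Stack=[E + ( T] ptr=4 lookahead=* remaining=[* id + id / ( ( id ) ) + id ) $]
Step 10: shift *. Stack=[E + ( T *] ptr=5 lookahead=id remaining=[id + id / ( ( id ) ) + id ) $]
Step 11: shift id. Stack=[E + ( T * id] ptr=6 lookahead=+ remaining=[+ id / ( ( id ) ) + id ) $]
Step 12: reduce F->id. Stack=[E + ( T * F] ptr=6 lookahead=+ remaining=[+ id / ( ( id ) ) + id ) $]
Step 13: reduce T->T * F. Stack=[E + ( T] ptr=6 lookahead=+ remaining=[+ id / ( ( id ) ) + id ) $]
Step 14: reduce E->T. Stack=[E + ( E] ptr=6 lookahead=+ remaining=[+ id / ( ( id ) ) + id ) $]
Step 15: shift +. Stack=[E + ( E +] ptr=7 lookahead=id remaining=[id / ( ( id ) ) + id ) $]
Step 16: shift id. Stack=[E + ( E + id] ptr=8 lookahead=/ remaining=[/ ( ( id ) ) + id ) $]
Step 17: reduce F->id. Stack=[E + ( E + F] ptr=8 lookahead=/ remaining=[/ ( ( id ) ) + id ) $]
Step 18: reduce T->F. Stack=[E + ( E + T] ptr=8 lookahead=/ remaining=[/ ( ( id ) ) + id ) $]
Step 19: shift /. Stack=[E + ( E + T /] ptr=9 lookahead=( remaining=[( ( id ) ) + id ) $]
Step 20: shift (. Stack=[E + ( E + T / (] ptr=10 lookahead=( remaining=[( id ) ) + id ) $]
Step 21: shift (. Stack=[E + ( E + T / ( (] ptr=11 lookahead=id remaining=[id ) ) + id ) $]
Step 22: shift id. Stack=[E + ( E + T / ( ( id] ptr=12 lookahead=) remaining=[) ) + id ) $]
Step 23: reduce F->id. Stack=[E + ( E + T / ( ( F] ptr=12 lookahead=) remaining=[) ) + id ) $]
Step 24: reduce T->F. Stack=[E + ( E + T / ( ( T] ptr=12 lookahead=) remaining=[) ) + id ) $]
Step 25: reduce E->T. Stack=[E + ( E + T / ( ( E] ptr=12 lookahead=) remaining=[) ) + id ) $]
Step 26: shift ). Stack=[E + ( E + T / ( ( E )] ptr=13 lookahead=) remaining=[) + id ) $]
Step 27: reduce F->( E ). Stack=[E + ( E + T / ( F] ptr=13 lookahead=) remaining=[) + id ) $]
Step 28: reduce T->F. Stack=[E + ( E + T / ( T] ptr=13 lookahead=) remaining=[) + id ) $]
Step 29: reduce E->T. Stack=[E + ( E + T / ( E] ptr=13 lookahead=) remaining=[) + id ) $]
Step 30: shift ). Stack=[E + ( E + T / ( E )] ptr=14 lookahead=+ remaining=[+ id ) $]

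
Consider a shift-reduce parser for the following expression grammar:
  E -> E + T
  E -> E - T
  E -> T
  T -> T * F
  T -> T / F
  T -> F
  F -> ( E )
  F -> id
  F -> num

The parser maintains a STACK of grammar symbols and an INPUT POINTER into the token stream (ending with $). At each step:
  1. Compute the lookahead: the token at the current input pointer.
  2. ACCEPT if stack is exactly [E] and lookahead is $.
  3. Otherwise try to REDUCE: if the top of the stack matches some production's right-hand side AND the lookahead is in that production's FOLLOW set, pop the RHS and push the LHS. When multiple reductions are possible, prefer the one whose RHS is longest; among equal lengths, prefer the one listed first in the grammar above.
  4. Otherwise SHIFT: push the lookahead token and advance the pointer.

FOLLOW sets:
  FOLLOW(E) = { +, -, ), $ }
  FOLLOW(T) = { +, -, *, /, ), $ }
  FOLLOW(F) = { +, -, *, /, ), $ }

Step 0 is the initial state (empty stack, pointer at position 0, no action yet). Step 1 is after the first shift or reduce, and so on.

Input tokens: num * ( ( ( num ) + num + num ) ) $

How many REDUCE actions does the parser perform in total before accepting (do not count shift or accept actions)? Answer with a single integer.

Step 1: shift num. Stack=[num] ptr=1 lookahead=* remaining=[* ( ( ( num ) + num + num ) ) $]
Step 2: reduce F->num. Stack=[F] ptr=1 lookahead=* remaining=[* ( ( ( num ) + num + num ) ) $]
Step 3: reduce T->F. Stack=[T] ptr=1 lookahead=* remaining=[* ( ( ( num ) + num + num ) ) $]
Step 4: shift *. Stack=[T *] ptr=2 lookahead=( remaining=[( ( ( num ) + num + num ) ) $]
Step 5: shift (. Stack=[T * (] ptr=3 lookahead=( remaining=[( ( num ) + num + num ) ) $]
Step 6: shift (. Stack=[T * ( (] ptr=4 lookahead=( remaining=[( num ) + num + num ) ) $]
Step 7: shift (. Stack=[T * ( ( (] ptr=5 lookahead=num remaining=[num ) + num + num ) ) $]
Step 8: shift num. Stack=[T * ( ( ( num] ptr=6 lookahead=) remaining=[) + num + num ) ) $]
Step 9: reduce F->num. Stack=[T * ( ( ( F] ptr=6 lookahead=) remaining=[) + num + num ) ) $]
Step 10: reduce T->F. Stack=[T * ( ( ( T] ptr=6 lookahead=) remaining=[) + num + num ) ) $]
Step 11: reduce E->T. Stack=[T * ( ( ( E] ptr=6 lookahead=) remaining=[) + num + num ) ) $]
Step 12: shift ). Stack=[T * ( ( ( E )] ptr=7 lookahead=+ remaining=[+ num + num ) ) $]
Step 13: reduce F->( E ). Stack=[T * ( ( F] ptr=7 lookahead=+ remaining=[+ num + num ) ) $]
Step 14: reduce T->F. Stack=[T * ( ( T] ptr=7 lookahead=+ remaining=[+ num + num ) ) $]
Step 15: reduce E->T. Stack=[T * ( ( E] ptr=7 lookahead=+ remaining=[+ num + num ) ) $]
Step 16: shift +. Stack=[T * ( ( E +] ptr=8 lookahead=num remaining=[num + num ) ) $]
Step 17: shift num. Stack=[T * ( ( E + num] ptr=9 lookahead=+ remaining=[+ num ) ) $]
Step 18: reduce F->num. Stack=[T * ( ( E + F] ptr=9 lookahead=+ remaining=[+ num ) ) $]
Step 19: reduce T->F. Stack=[T * ( ( E + T] ptr=9 lookahead=+ remaining=[+ num ) ) $]
Step 20: reduce E->E + T. Stack=[T * ( ( E] ptr=9 lookahead=+ remaining=[+ num ) ) $]
Step 21: shift +. Stack=[T * ( ( E +] ptr=10 lookahead=num remaining=[num ) ) $]
Step 22: shift num. Stack=[T * ( ( E + num] ptr=11 lookahead=) remaining=[) ) $]
Step 23: reduce F->num. Stack=[T * ( ( E + F] ptr=11 lookahead=) remaining=[) ) $]
Step 24: reduce T->F. Stack=[T * ( ( E + T] ptr=11 lookahead=) remaining=[) ) $]
Step 25: reduce E->E + T. Stack=[T * ( ( E] ptr=11 lookahead=) remaining=[) ) $]
Step 26: shift ). Stack=[T * ( ( E )] ptr=12 lookahead=) remaining=[) $]
Step 27: reduce F->( E ). Stack=[T * ( F] ptr=12 lookahead=) remaining=[) $]
Step 28: reduce T->F. Stack=[T * ( T] ptr=12 lookahead=) remaining=[) $]
Step 29: reduce E->T. Stack=[T * ( E] ptr=12 lookahead=) remaining=[) $]
Step 30: shift ). Stack=[T * ( E )] ptr=13 lookahead=$ remaining=[$]
Step 31: reduce F->( E ). Stack=[T * F] ptr=13 lookahead=$ remaining=[$]
Step 32: reduce T->T * F. Stack=[T] ptr=13 lookahead=$ remaining=[$]
Step 33: reduce E->T. Stack=[E] ptr=13 lookahead=$ remaining=[$]
Step 34: accept. Stack=[E] ptr=13 lookahead=$ remaining=[$]

Answer: 20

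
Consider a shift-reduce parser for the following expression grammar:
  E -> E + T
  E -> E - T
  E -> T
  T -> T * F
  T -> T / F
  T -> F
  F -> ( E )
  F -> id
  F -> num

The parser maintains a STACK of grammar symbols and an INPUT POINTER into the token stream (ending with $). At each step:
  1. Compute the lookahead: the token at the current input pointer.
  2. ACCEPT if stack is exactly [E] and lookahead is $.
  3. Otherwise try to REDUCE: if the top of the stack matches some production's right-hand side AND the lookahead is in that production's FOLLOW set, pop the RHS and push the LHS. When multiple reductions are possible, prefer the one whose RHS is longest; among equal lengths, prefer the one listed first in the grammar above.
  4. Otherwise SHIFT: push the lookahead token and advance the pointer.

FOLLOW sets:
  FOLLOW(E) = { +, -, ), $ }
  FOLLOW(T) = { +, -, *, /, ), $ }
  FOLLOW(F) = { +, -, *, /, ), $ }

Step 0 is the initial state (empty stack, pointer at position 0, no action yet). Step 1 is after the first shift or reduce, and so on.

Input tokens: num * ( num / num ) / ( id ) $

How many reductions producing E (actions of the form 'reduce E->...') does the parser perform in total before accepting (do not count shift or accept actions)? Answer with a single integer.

Step 1: shift num. Stack=[num] ptr=1 lookahead=* remaining=[* ( num / num ) / ( id ) $]
Step 2: reduce F->num. Stack=[F] ptr=1 lookahead=* remaining=[* ( num / num ) / ( id ) $]
Step 3: reduce T->F. Stack=[T] ptr=1 lookahead=* remaining=[* ( num / num ) / ( id ) $]
Step 4: shift *. Stack=[T *] ptr=2 lookahead=( remaining=[( num / num ) / ( id ) $]
Step 5: shift (. Stack=[T * (] ptr=3 lookahead=num remaining=[num / num ) / ( id ) $]
Step 6: shift num. Stack=[T * ( num] ptr=4 lookahead=/ remaining=[/ num ) / ( id ) $]
Step 7: reduce F->num. Stack=[T * ( F] ptr=4 lookahead=/ remaining=[/ num ) / ( id ) $]
Step 8: reduce T->F. Stack=[T * ( T] ptr=4 lookahead=/ remaining=[/ num ) / ( id ) $]
Step 9: shift /. Stack=[T * ( T /] ptr=5 lookahead=num remaining=[num ) / ( id ) $]
Step 10: shift num. Stack=[T * ( T / num] ptr=6 lookahead=) remaining=[) / ( id ) $]
Step 11: reduce F->num. Stack=[T * ( T / F] ptr=6 lookahead=) remaining=[) / ( id ) $]
Step 12: reduce T->T / F. Stack=[T * ( T] ptr=6 lookahead=) remaining=[) / ( id ) $]
Step 13: reduce E->T. Stack=[T * ( E] ptr=6 lookahead=) remaining=[) / ( id ) $]
Step 14: shift ). Stack=[T * ( E )] ptr=7 lookahead=/ remaining=[/ ( id ) $]
Step 15: reduce F->( E ). Stack=[T * F] ptr=7 lookahead=/ remaining=[/ ( id ) $]
Step 16: reduce T->T * F. Stack=[T] ptr=7 lookahead=/ remaining=[/ ( id ) $]
Step 17: shift /. Stack=[T /] ptr=8 lookahead=( remaining=[( id ) $]
Step 18: shift (. Stack=[T / (] ptr=9 lookahead=id remaining=[id ) $]
Step 19: shift id. Stack=[T / ( id] ptr=10 lookahead=) remaining=[) $]
Step 20: reduce F->id. Stack=[T / ( F] ptr=10 lookahead=) remaining=[) $]
Step 21: reduce T->F. Stack=[T / ( T] ptr=10 lookahead=) remaining=[) $]
Step 22: reduce E->T. Stack=[T / ( E] ptr=10 lookahead=) remaining=[) $]
Step 23: shift ). Stack=[T / ( E )] ptr=11 lookahead=$ remaining=[$]
Step 24: reduce F->( E ). Stack=[T / F] ptr=11 lookahead=$ remaining=[$]
Step 25: reduce T->T / F. Stack=[T] ptr=11 lookahead=$ remaining=[$]
Step 26: reduce E->T. Stack=[E] ptr=11 lookahead=$ remaining=[$]
Step 27: accept. Stack=[E] ptr=11 lookahead=$ remaining=[$]

Answer: 3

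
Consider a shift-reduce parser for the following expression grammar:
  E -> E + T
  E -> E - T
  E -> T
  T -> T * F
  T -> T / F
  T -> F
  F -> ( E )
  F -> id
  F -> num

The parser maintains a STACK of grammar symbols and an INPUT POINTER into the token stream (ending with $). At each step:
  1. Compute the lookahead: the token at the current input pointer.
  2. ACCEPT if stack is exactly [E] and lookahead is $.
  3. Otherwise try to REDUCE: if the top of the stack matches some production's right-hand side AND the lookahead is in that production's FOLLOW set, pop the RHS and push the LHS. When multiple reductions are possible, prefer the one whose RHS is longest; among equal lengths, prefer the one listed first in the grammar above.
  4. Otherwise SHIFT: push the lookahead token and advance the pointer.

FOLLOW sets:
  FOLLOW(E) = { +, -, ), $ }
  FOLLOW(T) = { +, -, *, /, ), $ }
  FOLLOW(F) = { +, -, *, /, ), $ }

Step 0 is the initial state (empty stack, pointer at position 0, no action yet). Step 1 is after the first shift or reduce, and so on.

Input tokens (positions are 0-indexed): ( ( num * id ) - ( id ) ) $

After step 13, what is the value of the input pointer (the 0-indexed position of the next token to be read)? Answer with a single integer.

Step 1: shift (. Stack=[(] ptr=1 lookahead=( remaining=[( num * id ) - ( id ) ) $]
Step 2: shift (. Stack=[( (] ptr=2 lookahead=num remaining=[num * id ) - ( id ) ) $]
Step 3: shift num. Stack=[( ( num] ptr=3 lookahead=* remaining=[* id ) - ( id ) ) $]
Step 4: reduce F->num. Stack=[( ( F] ptr=3 lookahead=* remaining=[* id ) - ( id ) ) $]
Step 5: reduce T->F. Stack=[( ( T] ptr=3 lookahead=* remaining=[* id ) - ( id ) ) $]
Step 6: shift *. Stack=[( ( T *] ptr=4 lookahead=id remaining=[id ) - ( id ) ) $]
Step 7: shift id. Stack=[( ( T * id] ptr=5 lookahead=) remaining=[) - ( id ) ) $]
Step 8: reduce F->id. Stack=[( ( T * F] ptr=5 lookahead=) remaining=[) - ( id ) ) $]
Step 9: reduce T->T * F. Stack=[( ( T] ptr=5 lookahead=) remaining=[) - ( id ) ) $]
Step 10: reduce E->T. Stack=[( ( E] ptr=5 lookahead=) remaining=[) - ( id ) ) $]
Step 11: shift ). Stack=[( ( E )] ptr=6 lookahead=- remaining=[- ( id ) ) $]
Step 12: reduce F->( E ). Stack=[( F] ptr=6 lookahead=- remaining=[- ( id ) ) $]
Step 13: reduce T->F. Stack=[( T] ptr=6 lookahead=- remaining=[- ( id ) ) $]

Answer: 6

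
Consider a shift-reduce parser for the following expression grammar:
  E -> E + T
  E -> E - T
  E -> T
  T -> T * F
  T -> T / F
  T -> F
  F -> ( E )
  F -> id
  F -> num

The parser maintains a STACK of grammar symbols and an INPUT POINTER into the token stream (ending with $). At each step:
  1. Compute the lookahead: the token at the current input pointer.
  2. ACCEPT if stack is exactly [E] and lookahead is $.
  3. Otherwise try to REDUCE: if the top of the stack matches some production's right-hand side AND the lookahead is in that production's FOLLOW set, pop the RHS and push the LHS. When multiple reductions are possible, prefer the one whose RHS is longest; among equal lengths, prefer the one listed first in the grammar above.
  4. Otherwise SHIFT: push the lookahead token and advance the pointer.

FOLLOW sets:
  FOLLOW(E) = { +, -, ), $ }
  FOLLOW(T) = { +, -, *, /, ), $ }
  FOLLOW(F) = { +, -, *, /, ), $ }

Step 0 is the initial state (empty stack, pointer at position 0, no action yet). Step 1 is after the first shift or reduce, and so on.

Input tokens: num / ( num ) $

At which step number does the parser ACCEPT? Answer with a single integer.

Answer: 14

Derivation:
Step 1: shift num. Stack=[num] ptr=1 lookahead=/ remaining=[/ ( num ) $]
Step 2: reduce F->num. Stack=[F] ptr=1 lookahead=/ remaining=[/ ( num ) $]
Step 3: reduce T->F. Stack=[T] ptr=1 lookahead=/ remaining=[/ ( num ) $]
Step 4: shift /. Stack=[T /] ptr=2 lookahead=( remaining=[( num ) $]
Step 5: shift (. Stack=[T / (] ptr=3 lookahead=num remaining=[num ) $]
Step 6: shift num. Stack=[T / ( num] ptr=4 lookahead=) remaining=[) $]
Step 7: reduce F->num. Stack=[T / ( F] ptr=4 lookahead=) remaining=[) $]
Step 8: reduce T->F. Stack=[T / ( T] ptr=4 lookahead=) remaining=[) $]
Step 9: reduce E->T. Stack=[T / ( E] ptr=4 lookahead=) remaining=[) $]
Step 10: shift ). Stack=[T / ( E )] ptr=5 lookahead=$ remaining=[$]
Step 11: reduce F->( E ). Stack=[T / F] ptr=5 lookahead=$ remaining=[$]
Step 12: reduce T->T / F. Stack=[T] ptr=5 lookahead=$ remaining=[$]
Step 13: reduce E->T. Stack=[E] ptr=5 lookahead=$ remaining=[$]
Step 14: accept. Stack=[E] ptr=5 lookahead=$ remaining=[$]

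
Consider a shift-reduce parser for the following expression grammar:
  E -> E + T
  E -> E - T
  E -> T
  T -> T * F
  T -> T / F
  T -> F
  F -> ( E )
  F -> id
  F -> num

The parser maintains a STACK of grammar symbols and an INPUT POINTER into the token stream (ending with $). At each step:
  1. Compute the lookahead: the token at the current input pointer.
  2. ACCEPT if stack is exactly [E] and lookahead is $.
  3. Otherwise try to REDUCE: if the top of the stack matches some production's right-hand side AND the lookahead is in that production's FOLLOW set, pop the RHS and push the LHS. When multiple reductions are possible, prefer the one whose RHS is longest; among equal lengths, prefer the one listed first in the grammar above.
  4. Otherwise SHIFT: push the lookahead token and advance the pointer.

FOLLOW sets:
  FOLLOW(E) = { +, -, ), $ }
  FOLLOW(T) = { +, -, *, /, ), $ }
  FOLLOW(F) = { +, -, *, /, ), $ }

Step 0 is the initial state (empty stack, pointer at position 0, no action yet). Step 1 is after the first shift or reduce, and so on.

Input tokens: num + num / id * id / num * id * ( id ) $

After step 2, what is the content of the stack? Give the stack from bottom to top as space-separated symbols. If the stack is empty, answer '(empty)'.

Step 1: shift num. Stack=[num] ptr=1 lookahead=+ remaining=[+ num / id * id / num * id * ( id ) $]
Step 2: reduce F->num. Stack=[F] ptr=1 lookahead=+ remaining=[+ num / id * id / num * id * ( id ) $]

Answer: F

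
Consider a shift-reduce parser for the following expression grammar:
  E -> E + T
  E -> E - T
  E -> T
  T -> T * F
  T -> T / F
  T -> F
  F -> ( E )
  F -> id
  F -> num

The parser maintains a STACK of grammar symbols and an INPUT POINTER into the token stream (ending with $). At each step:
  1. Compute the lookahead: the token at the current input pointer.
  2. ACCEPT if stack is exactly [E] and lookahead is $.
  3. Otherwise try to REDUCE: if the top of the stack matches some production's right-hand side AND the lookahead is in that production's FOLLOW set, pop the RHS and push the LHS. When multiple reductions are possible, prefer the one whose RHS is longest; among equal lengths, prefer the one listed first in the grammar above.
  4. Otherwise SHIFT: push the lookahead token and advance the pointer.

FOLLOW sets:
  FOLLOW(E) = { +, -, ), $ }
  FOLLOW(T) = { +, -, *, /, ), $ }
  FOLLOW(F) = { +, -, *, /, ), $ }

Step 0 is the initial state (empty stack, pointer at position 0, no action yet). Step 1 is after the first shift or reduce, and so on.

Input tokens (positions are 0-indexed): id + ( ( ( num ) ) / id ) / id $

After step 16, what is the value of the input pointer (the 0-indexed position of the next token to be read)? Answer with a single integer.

Answer: 7

Derivation:
Step 1: shift id. Stack=[id] ptr=1 lookahead=+ remaining=[+ ( ( ( num ) ) / id ) / id $]
Step 2: reduce F->id. Stack=[F] ptr=1 lookahead=+ remaining=[+ ( ( ( num ) ) / id ) / id $]
Step 3: reduce T->F. Stack=[T] ptr=1 lookahead=+ remaining=[+ ( ( ( num ) ) / id ) / id $]
Step 4: reduce E->T. Stack=[E] ptr=1 lookahead=+ remaining=[+ ( ( ( num ) ) / id ) / id $]
Step 5: shift +. Stack=[E +] ptr=2 lookahead=( remaining=[( ( ( num ) ) / id ) / id $]
Step 6: shift (. Stack=[E + (] ptr=3 lookahead=( remaining=[( ( num ) ) / id ) / id $]
Step 7: shift (. Stack=[E + ( (] ptr=4 lookahead=( remaining=[( num ) ) / id ) / id $]
Step 8: shift (. Stack=[E + ( ( (] ptr=5 lookahead=num remaining=[num ) ) / id ) / id $]
Step 9: shift num. Stack=[E + ( ( ( num] ptr=6 lookahead=) remaining=[) ) / id ) / id $]
Step 10: reduce F->num. Stack=[E + ( ( ( F] ptr=6 lookahead=) remaining=[) ) / id ) / id $]
Step 11: reduce T->F. Stack=[E + ( ( ( T] ptr=6 lookahead=) remaining=[) ) / id ) / id $]
Step 12: reduce E->T. Stack=[E + ( ( ( E] ptr=6 lookahead=) remaining=[) ) / id ) / id $]
Step 13: shift ). Stack=[E + ( ( ( E )] ptr=7 lookahead=) remaining=[) / id ) / id $]
Step 14: reduce F->( E ). Stack=[E + ( ( F] ptr=7 lookahead=) remaining=[) / id ) / id $]
Step 15: reduce T->F. Stack=[E + ( ( T] ptr=7 lookahead=) remaining=[) / id ) / id $]
Step 16: reduce E->T. Stack=[E + ( ( E] ptr=7 lookahead=) remaining=[) / id ) / id $]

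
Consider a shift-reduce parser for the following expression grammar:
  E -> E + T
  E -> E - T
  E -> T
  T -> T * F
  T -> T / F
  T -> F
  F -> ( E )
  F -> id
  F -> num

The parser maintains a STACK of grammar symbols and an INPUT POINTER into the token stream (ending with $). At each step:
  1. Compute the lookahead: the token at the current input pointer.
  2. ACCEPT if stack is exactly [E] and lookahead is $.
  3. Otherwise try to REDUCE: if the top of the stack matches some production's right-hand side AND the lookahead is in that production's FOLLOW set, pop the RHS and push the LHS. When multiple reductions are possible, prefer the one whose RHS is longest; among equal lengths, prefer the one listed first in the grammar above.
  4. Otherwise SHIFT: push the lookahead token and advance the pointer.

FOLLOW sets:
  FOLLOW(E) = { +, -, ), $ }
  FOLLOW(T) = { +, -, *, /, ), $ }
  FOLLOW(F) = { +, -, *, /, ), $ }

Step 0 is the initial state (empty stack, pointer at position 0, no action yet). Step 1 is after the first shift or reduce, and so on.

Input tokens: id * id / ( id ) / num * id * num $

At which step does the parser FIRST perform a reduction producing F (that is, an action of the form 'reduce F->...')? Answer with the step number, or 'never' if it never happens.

Step 1: shift id. Stack=[id] ptr=1 lookahead=* remaining=[* id / ( id ) / num * id * num $]
Step 2: reduce F->id. Stack=[F] ptr=1 lookahead=* remaining=[* id / ( id ) / num * id * num $]

Answer: 2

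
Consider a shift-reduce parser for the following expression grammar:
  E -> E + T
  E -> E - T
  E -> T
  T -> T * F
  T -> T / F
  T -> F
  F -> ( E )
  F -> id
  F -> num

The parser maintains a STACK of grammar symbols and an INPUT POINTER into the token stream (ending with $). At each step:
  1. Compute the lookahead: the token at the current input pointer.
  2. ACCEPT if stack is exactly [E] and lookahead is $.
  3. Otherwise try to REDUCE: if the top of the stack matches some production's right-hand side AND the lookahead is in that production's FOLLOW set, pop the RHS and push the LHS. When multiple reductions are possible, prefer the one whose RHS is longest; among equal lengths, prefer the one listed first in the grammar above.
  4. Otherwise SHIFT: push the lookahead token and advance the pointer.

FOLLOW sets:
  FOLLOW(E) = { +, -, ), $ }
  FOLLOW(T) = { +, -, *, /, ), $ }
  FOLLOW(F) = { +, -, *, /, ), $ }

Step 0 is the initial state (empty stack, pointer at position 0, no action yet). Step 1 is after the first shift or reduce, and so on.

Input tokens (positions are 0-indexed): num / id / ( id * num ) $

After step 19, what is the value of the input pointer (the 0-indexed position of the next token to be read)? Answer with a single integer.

Step 1: shift num. Stack=[num] ptr=1 lookahead=/ remaining=[/ id / ( id * num ) $]
Step 2: reduce F->num. Stack=[F] ptr=1 lookahead=/ remaining=[/ id / ( id * num ) $]
Step 3: reduce T->F. Stack=[T] ptr=1 lookahead=/ remaining=[/ id / ( id * num ) $]
Step 4: shift /. Stack=[T /] ptr=2 lookahead=id remaining=[id / ( id * num ) $]
Step 5: shift id. Stack=[T / id] ptr=3 lookahead=/ remaining=[/ ( id * num ) $]
Step 6: reduce F->id. Stack=[T / F] ptr=3 lookahead=/ remaining=[/ ( id * num ) $]
Step 7: reduce T->T / F. Stack=[T] ptr=3 lookahead=/ remaining=[/ ( id * num ) $]
Step 8: shift /. Stack=[T /] ptr=4 lookahead=( remaining=[( id * num ) $]
Step 9: shift (. Stack=[T / (] ptr=5 lookahead=id remaining=[id * num ) $]
Step 10: shift id. Stack=[T / ( id] ptr=6 lookahead=* remaining=[* num ) $]
Step 11: reduce F->id. Stack=[T / ( F] ptr=6 lookahead=* remaining=[* num ) $]
Step 12: reduce T->F. Stack=[T / ( T] ptr=6 lookahead=* remaining=[* num ) $]
Step 13: shift *. Stack=[T / ( T *] ptr=7 lookahead=num remaining=[num ) $]
Step 14: shift num. Stack=[T / ( T * num] ptr=8 lookahead=) remaining=[) $]
Step 15: reduce F->num. Stack=[T / ( T * F] ptr=8 lookahead=) remaining=[) $]
Step 16: reduce T->T * F. Stack=[T / ( T] ptr=8 lookahead=) remaining=[) $]
Step 17: reduce E->T. Stack=[T / ( E] ptr=8 lookahead=) remaining=[) $]
Step 18: shift ). Stack=[T / ( E )] ptr=9 lookahead=$ remaining=[$]
Step 19: reduce F->( E ). Stack=[T / F] ptr=9 lookahead=$ remaining=[$]

Answer: 9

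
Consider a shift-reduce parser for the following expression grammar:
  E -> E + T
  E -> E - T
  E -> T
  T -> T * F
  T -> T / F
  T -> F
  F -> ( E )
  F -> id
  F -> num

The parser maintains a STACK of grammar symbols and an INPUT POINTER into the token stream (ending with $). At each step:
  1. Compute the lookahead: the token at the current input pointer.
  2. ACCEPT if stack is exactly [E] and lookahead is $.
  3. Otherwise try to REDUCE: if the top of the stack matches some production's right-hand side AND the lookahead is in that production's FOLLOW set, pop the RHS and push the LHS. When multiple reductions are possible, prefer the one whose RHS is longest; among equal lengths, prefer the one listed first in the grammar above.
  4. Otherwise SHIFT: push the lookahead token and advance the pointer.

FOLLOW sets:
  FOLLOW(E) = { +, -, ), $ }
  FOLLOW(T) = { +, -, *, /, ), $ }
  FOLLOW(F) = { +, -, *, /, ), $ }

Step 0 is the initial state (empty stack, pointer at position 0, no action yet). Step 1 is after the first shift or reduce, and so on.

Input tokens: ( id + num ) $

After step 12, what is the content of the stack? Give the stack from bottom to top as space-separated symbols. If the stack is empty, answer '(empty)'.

Answer: F

Derivation:
Step 1: shift (. Stack=[(] ptr=1 lookahead=id remaining=[id + num ) $]
Step 2: shift id. Stack=[( id] ptr=2 lookahead=+ remaining=[+ num ) $]
Step 3: reduce F->id. Stack=[( F] ptr=2 lookahead=+ remaining=[+ num ) $]
Step 4: reduce T->F. Stack=[( T] ptr=2 lookahead=+ remaining=[+ num ) $]
Step 5: reduce E->T. Stack=[( E] ptr=2 lookahead=+ remaining=[+ num ) $]
Step 6: shift +. Stack=[( E +] ptr=3 lookahead=num remaining=[num ) $]
Step 7: shift num. Stack=[( E + num] ptr=4 lookahead=) remaining=[) $]
Step 8: reduce F->num. Stack=[( E + F] ptr=4 lookahead=) remaining=[) $]
Step 9: reduce T->F. Stack=[( E + T] ptr=4 lookahead=) remaining=[) $]
Step 10: reduce E->E + T. Stack=[( E] ptr=4 lookahead=) remaining=[) $]
Step 11: shift ). Stack=[( E )] ptr=5 lookahead=$ remaining=[$]
Step 12: reduce F->( E ). Stack=[F] ptr=5 lookahead=$ remaining=[$]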